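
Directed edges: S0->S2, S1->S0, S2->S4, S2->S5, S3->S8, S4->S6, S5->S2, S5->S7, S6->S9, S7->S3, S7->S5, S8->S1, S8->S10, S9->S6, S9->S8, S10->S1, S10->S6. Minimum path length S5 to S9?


BFS layer-by-layer from S5:
  dist 0: {S5}
  dist 1: {S2, S7}
  dist 2: {S3, S4}
  dist 3: {S6, S8}
  dist 4: {S1, S9, S10}
  -> S9 reached at distance 4
Shortest path length = 4

4


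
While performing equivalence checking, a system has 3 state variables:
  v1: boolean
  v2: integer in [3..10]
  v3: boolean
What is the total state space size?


State space = product of domain sizes of all variables.
Domain sizes:
  v1 (boolean): 2
  v2 (integer in [3..10]): 8
  v3 (boolean): 2
Product = 2 * 8 * 2 = 32

32


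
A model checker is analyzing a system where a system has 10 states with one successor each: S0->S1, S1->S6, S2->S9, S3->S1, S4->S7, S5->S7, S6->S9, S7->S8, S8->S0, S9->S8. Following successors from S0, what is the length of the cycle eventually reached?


Trace from S0 until a state repeats:
  S0 -> S1 -> S6 -> S9 -> S8 -> S0
S0 first seen at step 0, revisited at step 5.
Cycle length = 5 - 0 = 5

5


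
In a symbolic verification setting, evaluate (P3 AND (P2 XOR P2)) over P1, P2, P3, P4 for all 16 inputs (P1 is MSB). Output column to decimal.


Formula: (P3 AND (P2 XOR P2)) over P1, P2, P3, P4 (16 rows)
Evaluate each row (bits = P1,P2,P3,P4, MSB first):
  row 0 [0000]: (0 AND (0 XOR 0)) -> 0
  row 1 [0001]: (0 AND (0 XOR 0)) -> 0
  row 2 [0010]: (1 AND (0 XOR 0)) -> 0
  row 3 [0011]: (1 AND (0 XOR 0)) -> 0
  row 4 [0100]: (0 AND (1 XOR 1)) -> 0
  row 5 [0101]: (0 AND (1 XOR 1)) -> 0
  row 6 [0110]: (1 AND (1 XOR 1)) -> 0
  row 7 [0111]: (1 AND (1 XOR 1)) -> 0
  row 8 [1000]: (0 AND (0 XOR 0)) -> 0
  row 9 [1001]: (0 AND (0 XOR 0)) -> 0
  row 10 [1010]: (1 AND (0 XOR 0)) -> 0
  row 11 [1011]: (1 AND (0 XOR 0)) -> 0
  row 12 [1100]: (0 AND (1 XOR 1)) -> 0
  row 13 [1101]: (0 AND (1 XOR 1)) -> 0
  row 14 [1110]: (1 AND (1 XOR 1)) -> 0
  row 15 [1111]: (1 AND (1 XOR 1)) -> 0
Full result column, 4 rows per line (P1,P2 fixed per line; P3,P4 runs 00..11 left to right):
  rows 0-3 [P1,P2=00]: 0000  = hex 0
  rows 4-7 [P1,P2=01]: 0000  = hex 0
  rows 8-11 [P1,P2=10]: 0000  = hex 0
  rows 12-15 [P1,P2=11]: 0000  = hex 0
Output column (row 0 .. row 15) = 0000000000000000
Output column grouped in 4s = 0000 0000 0000 0000 = 0x0000
Convert to decimal digit by digit (value = value*16 + digit):
  0 -> 0
  0*16 + 0 = 0
  0*16 + 0 = 0
  0*16 + 0 = 0
Decimal = 0

0


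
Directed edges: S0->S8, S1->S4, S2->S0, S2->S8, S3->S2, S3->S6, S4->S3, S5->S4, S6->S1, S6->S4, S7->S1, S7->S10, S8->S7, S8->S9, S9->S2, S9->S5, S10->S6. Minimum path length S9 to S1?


BFS layer-by-layer from S9:
  dist 0: {S9}
  dist 1: {S2, S5}
  dist 2: {S0, S4, S8}
  dist 3: {S3, S7}
  dist 4: {S1, S6, S10}
  -> S1 reached at distance 4
Shortest path length = 4

4


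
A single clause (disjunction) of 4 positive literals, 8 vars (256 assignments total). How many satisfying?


Step 1: Total=2^8=256
Step 2: Unsat when all 4 false: 2^4=16
Step 3: Sat=256-16=240

240


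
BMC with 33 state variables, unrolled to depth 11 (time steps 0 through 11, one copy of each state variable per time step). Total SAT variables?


BMC unrolls to depth k, creating one copy of each state var for steps 0..k.
Step count = 11 + 1 = 12 (steps 0 through 11)
Vars per step = 33
Total = 33 * 12 = 396

396


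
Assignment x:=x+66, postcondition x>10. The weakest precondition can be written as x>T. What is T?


Formula: wp(x:=E, P) = P[E/x] (substitute E for x in postcondition)
Step 1: Postcondition: x>10
Step 2: Substitute x+66 for x: x+66>10
Step 3: Solve for x: x > 10-66 = -56

-56


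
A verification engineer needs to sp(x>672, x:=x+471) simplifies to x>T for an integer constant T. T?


Formula: sp(P, x:=E) = exists old_x. (x = E[old_x/x]) AND P[old_x/x] (old_x is the value of x before the assignment; eliminate old_x by solving x = E[old_x/x] for old_x)
Step 1: Precondition P: x>672, i.e. old_x > 672
Step 2: Assignment gives x = old_x + 471, so old_x = x - 471
Step 3: Substitute into P: x - 471 > 672
Step 4: Simplify: x > 672+471 = 1143

1143


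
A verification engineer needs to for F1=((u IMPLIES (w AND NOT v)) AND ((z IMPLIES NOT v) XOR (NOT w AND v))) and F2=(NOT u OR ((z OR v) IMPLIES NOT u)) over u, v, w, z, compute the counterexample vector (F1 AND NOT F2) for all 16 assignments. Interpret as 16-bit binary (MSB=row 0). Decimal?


F1 = ((u IMPLIES (w AND NOT v)) AND ((z IMPLIES NOT v) XOR (NOT w AND v)))
F2 = (NOT u OR ((z OR v) IMPLIES NOT u))
Counterexample to F1=>F2 is where F1=1 and F2=0.
Evaluate each row (bits = u,v,w,z, MSB first):
  row 0 [0000]: F1=1 F2=1 -> F1&~F2 -> 0
  row 1 [0001]: F1=1 F2=1 -> F1&~F2 -> 0
  row 2 [0010]: F1=1 F2=1 -> F1&~F2 -> 0
  row 3 [0011]: F1=1 F2=1 -> F1&~F2 -> 0
  row 4 [0100]: F1=0 F2=1 -> F1&~F2 -> 0
  row 5 [0101]: F1=1 F2=1 -> F1&~F2 -> 0
  row 6 [0110]: F1=1 F2=1 -> F1&~F2 -> 0
  row 7 [0111]: F1=0 F2=1 -> F1&~F2 -> 0
  row 8 [1000]: F1=0 F2=1 -> F1&~F2 -> 0
  row 9 [1001]: F1=0 F2=0 -> F1&~F2 -> 0
  row 10 [1010]: F1=1 F2=1 -> F1&~F2 -> 0
  row 11 [1011]: F1=1 F2=0 -> F1&~F2 -> 1
  row 12 [1100]: F1=0 F2=0 -> F1&~F2 -> 0
  row 13 [1101]: F1=0 F2=0 -> F1&~F2 -> 0
  row 14 [1110]: F1=0 F2=0 -> F1&~F2 -> 0
  row 15 [1111]: F1=0 F2=0 -> F1&~F2 -> 0
Full result column, 4 rows per line (u,v fixed per line; w,z runs 00..11 left to right):
  rows 0-3 [u,v=00]: 0000  = hex 0
  rows 4-7 [u,v=01]: 0000  = hex 0
  rows 8-11 [u,v=10]: 0001  = hex 1
  rows 12-15 [u,v=11]: 0000  = hex 0
Counterexample vector (row 0 .. row 15) = 0000000000010000
Output column grouped in 4s = 0000 0000 0001 0000 = 0x0010
Convert to decimal digit by digit (value = value*16 + digit):
  0 -> 0
  0*16 + 0 = 0
  0*16 + 1 = 1
  1*16 + 0 = 16
Decimal = 16

16


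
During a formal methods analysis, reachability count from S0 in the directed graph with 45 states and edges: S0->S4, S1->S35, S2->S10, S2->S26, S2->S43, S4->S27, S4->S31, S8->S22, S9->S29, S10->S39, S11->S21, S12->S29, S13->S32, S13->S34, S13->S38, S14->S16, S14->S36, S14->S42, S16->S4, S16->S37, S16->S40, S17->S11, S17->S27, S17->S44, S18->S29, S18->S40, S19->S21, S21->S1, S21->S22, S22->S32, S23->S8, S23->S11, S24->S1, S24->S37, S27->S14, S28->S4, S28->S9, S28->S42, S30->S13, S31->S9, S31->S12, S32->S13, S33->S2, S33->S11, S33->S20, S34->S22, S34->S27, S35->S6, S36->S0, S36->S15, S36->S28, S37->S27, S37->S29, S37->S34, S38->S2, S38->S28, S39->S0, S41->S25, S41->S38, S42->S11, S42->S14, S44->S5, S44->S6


BFS from S0:
  layer 0: {S0}
  layer 1: {S4}
  layer 2: {S27, S31}
  layer 3: {S9, S12, S14}
  layer 4: {S16, S29, S36, S42}
  layer 5: {S11, S15, S28, S37, S40}
  layer 6: {S21, S34}
  layer 7: {S1, S22}
  layer 8: {S32, S35}
  layer 9: {S6, S13}
  layer 10: {S38}
  layer 11: {S2}
  layer 12: {S10, S26, S43}
  layer 13: {S39}
Reachable set: {S0, S1, S2, S4, S6, S9, S10, S11, S12, S13, S14, S15, S16, S21, S22, S26, S27, S28, S29, S31, S32, S34, S35, S36, S37, S38, S39, S40, S42, S43}
Count = 30

30


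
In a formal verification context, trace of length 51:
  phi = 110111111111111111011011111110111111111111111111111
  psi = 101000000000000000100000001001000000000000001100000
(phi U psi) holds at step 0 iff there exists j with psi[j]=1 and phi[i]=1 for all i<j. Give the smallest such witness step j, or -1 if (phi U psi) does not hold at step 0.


(phi U psi) at 0: need smallest j with psi[j]=1 and phi[i]=1 for all i in [0,j).
Scan from step 0:
  step 0: psi=1 and phi held for [0,0) -> witness found
Witness step = 0

0


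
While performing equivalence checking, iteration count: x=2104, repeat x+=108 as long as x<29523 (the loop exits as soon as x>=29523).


Step 1: x goes from 2104 toward 29523 by 108; the body runs while x<29523, so iterations = ceil((bound-start)/step)
Step 2: Distance=27419
Step 3: ceil(27419/108)=254

254


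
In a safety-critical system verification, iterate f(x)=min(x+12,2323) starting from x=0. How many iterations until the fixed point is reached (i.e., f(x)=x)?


Step 1: x=0, cap=2323, increment=12
Step 2: x grows by 12 each step until capped at 2323; fixed point is x=2323
Step 3: iterations = ceil(2323/12) = 194

194


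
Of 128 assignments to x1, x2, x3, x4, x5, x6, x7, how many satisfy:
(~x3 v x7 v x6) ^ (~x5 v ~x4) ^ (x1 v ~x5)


CNF with 3 clauses over 7 vars (128 assignments).
An assignment satisfies CNF iff every clause has >=1 true literal.
Check each row (bits = x1,x2,x3,x4,x5,x6,x7; clause T/F shown):
  row 0 [0000000]: clauses=TTT -> 1
  row 1 [0000001]: clauses=TTT -> 1
  row 2 [0000010]: clauses=TTT -> 1
  row 3 [0000011]: clauses=TTT -> 1
  row 4 [0000100]: clauses=TTF -> 0
  (every remaining row is evaluated the same way; all 128 results are listed next)
Full result column, 8 rows per line (x1,x2,x3,x4 fixed per line; x5,x6,x7 runs 000..111 left to right):
  rows 0-7 [x1,x2,x3,x4=0000]: 11110000  (ones: 4)
  rows 8-15 [x1,x2,x3,x4=0001]: 11110000  (ones: 4)
  rows 16-23 [x1,x2,x3,x4=0010]: 01110000  (ones: 3)
  rows 24-31 [x1,x2,x3,x4=0011]: 01110000  (ones: 3)
  rows 32-39 [x1,x2,x3,x4=0100]: 11110000  (ones: 4)
  rows 40-47 [x1,x2,x3,x4=0101]: 11110000  (ones: 4)
  rows 48-55 [x1,x2,x3,x4=0110]: 01110000  (ones: 3)
  rows 56-63 [x1,x2,x3,x4=0111]: 01110000  (ones: 3)
  rows 64-71 [x1,x2,x3,x4=1000]: 11111111  (ones: 8)
  rows 72-79 [x1,x2,x3,x4=1001]: 11110000  (ones: 4)
  rows 80-87 [x1,x2,x3,x4=1010]: 01110111  (ones: 6)
  rows 88-95 [x1,x2,x3,x4=1011]: 01110000  (ones: 3)
  rows 96-103 [x1,x2,x3,x4=1100]: 11111111  (ones: 8)
  rows 104-111 [x1,x2,x3,x4=1101]: 11110000  (ones: 4)
  rows 112-119 [x1,x2,x3,x4=1110]: 01110111  (ones: 6)
  rows 120-127 [x1,x2,x3,x4=1111]: 01110000  (ones: 3)
Satisfying assignments = 4+4+3+3+4+4+3+3+8+4+6+3+8+4+6+3 = 70

70


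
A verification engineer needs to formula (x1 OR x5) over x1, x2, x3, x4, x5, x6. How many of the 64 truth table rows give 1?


Formula: (x1 OR x5) over 6 vars (64 rows)
Evaluate each row (x1, x2, x3, x4, x5, x6 as bits, MSB first):
  row 0 [000000]: (0 OR 0) -> 0
  row 1 [000001]: (0 OR 0) -> 0
  row 2 [000010]: (0 OR 1) -> 1
  row 3 [000011]: (0 OR 1) -> 1
  row 4 [000100]: (0 OR 0) -> 0
  (every remaining row is evaluated the same way; all 64 results are listed next)
Full result column, 8 rows per line (x1,x2,x3 fixed per line; x4,x5,x6 runs 000..111 left to right):
  rows 0-7 [x1,x2,x3=000]: 00110011  (ones: 4)
  rows 8-15 [x1,x2,x3=001]: 00110011  (ones: 4)
  rows 16-23 [x1,x2,x3=010]: 00110011  (ones: 4)
  rows 24-31 [x1,x2,x3=011]: 00110011  (ones: 4)
  rows 32-39 [x1,x2,x3=100]: 11111111  (ones: 8)
  rows 40-47 [x1,x2,x3=101]: 11111111  (ones: 8)
  rows 48-55 [x1,x2,x3=110]: 11111111  (ones: 8)
  rows 56-63 [x1,x2,x3=111]: 11111111  (ones: 8)
Count of 1-rows = 4+4+4+4+8+8+8+8 = 48

48


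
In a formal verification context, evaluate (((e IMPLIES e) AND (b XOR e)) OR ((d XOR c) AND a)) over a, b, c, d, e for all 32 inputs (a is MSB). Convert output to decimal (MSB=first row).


Formula: (((e IMPLIES e) AND (b XOR e)) OR ((d XOR c) AND a)) over a, b, c, d, e (32 rows)
Evaluate each row (bits = a,b,c,d,e, MSB first):
  row 0 [00000]: (((0 IMPLIES 0) AND (0 XOR 0)) OR ((0 XOR 0) AND 0)) -> 0
  row 1 [00001]: (((1 IMPLIES 1) AND (0 XOR 1)) OR ((0 XOR 0) AND 0)) -> 1
  row 2 [00010]: (((0 IMPLIES 0) AND (0 XOR 0)) OR ((1 XOR 0) AND 0)) -> 0
  row 3 [00011]: (((1 IMPLIES 1) AND (0 XOR 1)) OR ((1 XOR 0) AND 0)) -> 1
  row 4 [00100]: (((0 IMPLIES 0) AND (0 XOR 0)) OR ((0 XOR 1) AND 0)) -> 0
  row 5 [00101]: (((1 IMPLIES 1) AND (0 XOR 1)) OR ((0 XOR 1) AND 0)) -> 1
  row 6 [00110]: (((0 IMPLIES 0) AND (0 XOR 0)) OR ((1 XOR 1) AND 0)) -> 0
  row 7 [00111]: (((1 IMPLIES 1) AND (0 XOR 1)) OR ((1 XOR 1) AND 0)) -> 1
  row 8 [01000]: (((0 IMPLIES 0) AND (1 XOR 0)) OR ((0 XOR 0) AND 0)) -> 1
  row 9 [01001]: (((1 IMPLIES 1) AND (1 XOR 1)) OR ((0 XOR 0) AND 0)) -> 0
  row 10 [01010]: (((0 IMPLIES 0) AND (1 XOR 0)) OR ((1 XOR 0) AND 0)) -> 1
  row 11 [01011]: (((1 IMPLIES 1) AND (1 XOR 1)) OR ((1 XOR 0) AND 0)) -> 0
  row 12 [01100]: (((0 IMPLIES 0) AND (1 XOR 0)) OR ((0 XOR 1) AND 0)) -> 1
  row 13 [01101]: (((1 IMPLIES 1) AND (1 XOR 1)) OR ((0 XOR 1) AND 0)) -> 0
  row 14 [01110]: (((0 IMPLIES 0) AND (1 XOR 0)) OR ((1 XOR 1) AND 0)) -> 1
  row 15 [01111]: (((1 IMPLIES 1) AND (1 XOR 1)) OR ((1 XOR 1) AND 0)) -> 0
  row 16 [10000]: (((0 IMPLIES 0) AND (0 XOR 0)) OR ((0 XOR 0) AND 1)) -> 0
  row 17 [10001]: (((1 IMPLIES 1) AND (0 XOR 1)) OR ((0 XOR 0) AND 1)) -> 1
  row 18 [10010]: (((0 IMPLIES 0) AND (0 XOR 0)) OR ((1 XOR 0) AND 1)) -> 1
  row 19 [10011]: (((1 IMPLIES 1) AND (0 XOR 1)) OR ((1 XOR 0) AND 1)) -> 1
  row 20 [10100]: (((0 IMPLIES 0) AND (0 XOR 0)) OR ((0 XOR 1) AND 1)) -> 1
  row 21 [10101]: (((1 IMPLIES 1) AND (0 XOR 1)) OR ((0 XOR 1) AND 1)) -> 1
  row 22 [10110]: (((0 IMPLIES 0) AND (0 XOR 0)) OR ((1 XOR 1) AND 1)) -> 0
  row 23 [10111]: (((1 IMPLIES 1) AND (0 XOR 1)) OR ((1 XOR 1) AND 1)) -> 1
  row 24 [11000]: (((0 IMPLIES 0) AND (1 XOR 0)) OR ((0 XOR 0) AND 1)) -> 1
  row 25 [11001]: (((1 IMPLIES 1) AND (1 XOR 1)) OR ((0 XOR 0) AND 1)) -> 0
  row 26 [11010]: (((0 IMPLIES 0) AND (1 XOR 0)) OR ((1 XOR 0) AND 1)) -> 1
  row 27 [11011]: (((1 IMPLIES 1) AND (1 XOR 1)) OR ((1 XOR 0) AND 1)) -> 1
  row 28 [11100]: (((0 IMPLIES 0) AND (1 XOR 0)) OR ((0 XOR 1) AND 1)) -> 1
  row 29 [11101]: (((1 IMPLIES 1) AND (1 XOR 1)) OR ((0 XOR 1) AND 1)) -> 1
  row 30 [11110]: (((0 IMPLIES 0) AND (1 XOR 0)) OR ((1 XOR 1) AND 1)) -> 1
  row 31 [11111]: (((1 IMPLIES 1) AND (1 XOR 1)) OR ((1 XOR 1) AND 1)) -> 0
Full result column, 4 rows per line (a,b,c fixed per line; d,e runs 00..11 left to right):
  rows 0-3 [a,b,c=000]: 0101  = hex 5
  rows 4-7 [a,b,c=001]: 0101  = hex 5
  rows 8-11 [a,b,c=010]: 1010  = hex A
  rows 12-15 [a,b,c=011]: 1010  = hex A
  rows 16-19 [a,b,c=100]: 0111  = hex 7
  rows 20-23 [a,b,c=101]: 1101  = hex D
  rows 24-27 [a,b,c=110]: 1011  = hex B
  rows 28-31 [a,b,c=111]: 1110  = hex E
Output column (row 0 .. row 31) = 01010101101010100111110110111110
Output column grouped in 4s = 0101 0101 1010 1010 0111 1101 1011 1110 = 0x55AA7DBE
Convert to decimal digit by digit (value = value*16 + digit):
  5 -> 5
  5*16 + 5 = 85
  85*16 + 10 (A) = 1370
  1370*16 + 10 (A) = 21930
  21930*16 + 7 = 350887
  350887*16 + 13 (D) = 5614205
  5614205*16 + 11 (B) = 89827291
  89827291*16 + 14 (E) = 1437236670
Decimal = 1437236670

1437236670


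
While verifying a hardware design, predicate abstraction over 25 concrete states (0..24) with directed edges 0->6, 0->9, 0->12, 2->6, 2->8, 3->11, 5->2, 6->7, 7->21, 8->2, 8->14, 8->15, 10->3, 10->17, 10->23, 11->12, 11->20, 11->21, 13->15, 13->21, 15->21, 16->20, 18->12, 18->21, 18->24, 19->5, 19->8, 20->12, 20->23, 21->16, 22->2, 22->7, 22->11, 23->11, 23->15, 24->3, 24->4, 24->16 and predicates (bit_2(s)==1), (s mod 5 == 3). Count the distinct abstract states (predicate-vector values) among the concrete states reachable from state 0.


BFS from 0:
Concrete reachable: {0, 6, 7, 9, 11, 12, 15, 16, 20, 21, 23}
Abstract via predicates (bit_2(s)==1), (s mod 5 == 3):
  (0,0) <- {0, 9, 11, 16}
  (1,0) <- {6, 7, 12, 15, 20, 21}
  (1,1) <- {23}
Distinct abstract states = 3

3


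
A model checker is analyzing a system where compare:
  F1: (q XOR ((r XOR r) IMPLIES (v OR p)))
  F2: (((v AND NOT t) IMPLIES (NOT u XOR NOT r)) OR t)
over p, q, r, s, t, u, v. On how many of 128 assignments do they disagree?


F1 = (q XOR ((r XOR r) IMPLIES (v OR p)))
F2 = (((v AND NOT t) IMPLIES (NOT u XOR NOT r)) OR t)
Evaluate both on each of 128 rows (bits = p,q,r,s,t,u,v):
  row 0 [0000000]: F1=1 F2=1 -> 0
  row 1 [0000001]: F1=1 F2=0 (differ) -> 1
  row 2 [0000010]: F1=1 F2=1 -> 0
  row 3 [0000011]: F1=1 F2=1 -> 0
  row 4 [0000100]: F1=1 F2=1 -> 0
  (every remaining row is evaluated the same way; all 128 results are listed next)
Full result column, 8 rows per line (p,q,r,s fixed per line; t,u,v runs 000..111 left to right):
  rows 0-7 [p,q,r,s=0000]: 01000000  (ones: 1)
  rows 8-15 [p,q,r,s=0001]: 01000000  (ones: 1)
  rows 16-23 [p,q,r,s=0010]: 00010000  (ones: 1)
  rows 24-31 [p,q,r,s=0011]: 00010000  (ones: 1)
  rows 32-39 [p,q,r,s=0100]: 10111111  (ones: 7)
  rows 40-47 [p,q,r,s=0101]: 10111111  (ones: 7)
  rows 48-55 [p,q,r,s=0110]: 11101111  (ones: 7)
  rows 56-63 [p,q,r,s=0111]: 11101111  (ones: 7)
  rows 64-71 [p,q,r,s=1000]: 01000000  (ones: 1)
  rows 72-79 [p,q,r,s=1001]: 01000000  (ones: 1)
  rows 80-87 [p,q,r,s=1010]: 00010000  (ones: 1)
  rows 88-95 [p,q,r,s=1011]: 00010000  (ones: 1)
  rows 96-103 [p,q,r,s=1100]: 10111111  (ones: 7)
  rows 104-111 [p,q,r,s=1101]: 10111111  (ones: 7)
  rows 112-119 [p,q,r,s=1110]: 11101111  (ones: 7)
  rows 120-127 [p,q,r,s=1111]: 11101111  (ones: 7)
Disagreements = 1+1+1+1+7+7+7+7+1+1+1+1+7+7+7+7 = 64

64


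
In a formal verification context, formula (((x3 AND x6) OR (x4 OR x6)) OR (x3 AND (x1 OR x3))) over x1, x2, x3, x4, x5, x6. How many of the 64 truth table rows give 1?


Formula: (((x3 AND x6) OR (x4 OR x6)) OR (x3 AND (x1 OR x3))) over 6 vars (64 rows)
Evaluate each row (x1, x2, x3, x4, x5, x6 as bits, MSB first):
  row 0 [000000]: (((0 AND 0) OR (0 OR 0)) OR (0 AND (0 OR 0))) -> 0
  row 1 [000001]: (((0 AND 1) OR (0 OR 1)) OR (0 AND (0 OR 0))) -> 1
  row 2 [000010]: (((0 AND 0) OR (0 OR 0)) OR (0 AND (0 OR 0))) -> 0
  row 3 [000011]: (((0 AND 1) OR (0 OR 1)) OR (0 AND (0 OR 0))) -> 1
  row 4 [000100]: (((0 AND 0) OR (1 OR 0)) OR (0 AND (0 OR 0))) -> 1
  (every remaining row is evaluated the same way; all 64 results are listed next)
Full result column, 8 rows per line (x1,x2,x3 fixed per line; x4,x5,x6 runs 000..111 left to right):
  rows 0-7 [x1,x2,x3=000]: 01011111  (ones: 6)
  rows 8-15 [x1,x2,x3=001]: 11111111  (ones: 8)
  rows 16-23 [x1,x2,x3=010]: 01011111  (ones: 6)
  rows 24-31 [x1,x2,x3=011]: 11111111  (ones: 8)
  rows 32-39 [x1,x2,x3=100]: 01011111  (ones: 6)
  rows 40-47 [x1,x2,x3=101]: 11111111  (ones: 8)
  rows 48-55 [x1,x2,x3=110]: 01011111  (ones: 6)
  rows 56-63 [x1,x2,x3=111]: 11111111  (ones: 8)
Count of 1-rows = 6+8+6+8+6+8+6+8 = 56

56


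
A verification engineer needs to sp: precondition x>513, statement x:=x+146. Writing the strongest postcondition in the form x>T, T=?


Formula: sp(P, x:=E) = exists old_x. (x = E[old_x/x]) AND P[old_x/x] (old_x is the value of x before the assignment; eliminate old_x by solving x = E[old_x/x] for old_x)
Step 1: Precondition P: x>513, i.e. old_x > 513
Step 2: Assignment gives x = old_x + 146, so old_x = x - 146
Step 3: Substitute into P: x - 146 > 513
Step 4: Simplify: x > 513+146 = 659

659


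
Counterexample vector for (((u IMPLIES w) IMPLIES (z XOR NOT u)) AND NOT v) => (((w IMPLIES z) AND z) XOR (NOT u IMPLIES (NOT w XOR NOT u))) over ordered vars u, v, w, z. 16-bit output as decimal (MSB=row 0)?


F1 = (((u IMPLIES w) IMPLIES (z XOR NOT u)) AND NOT v)
F2 = (((w IMPLIES z) AND z) XOR (NOT u IMPLIES (NOT w XOR NOT u)))
Counterexample to F1=>F2 is where F1=1 and F2=0.
Evaluate each row (bits = u,v,w,z, MSB first):
  row 0 [0000]: F1=1 F2=0 -> F1&~F2 -> 1
  row 1 [0001]: F1=0 F2=1 -> F1&~F2 -> 0
  row 2 [0010]: F1=1 F2=1 -> F1&~F2 -> 0
  row 3 [0011]: F1=0 F2=0 -> F1&~F2 -> 0
  row 4 [0100]: F1=0 F2=0 -> F1&~F2 -> 0
  row 5 [0101]: F1=0 F2=1 -> F1&~F2 -> 0
  row 6 [0110]: F1=0 F2=1 -> F1&~F2 -> 0
  row 7 [0111]: F1=0 F2=0 -> F1&~F2 -> 0
  row 8 [1000]: F1=1 F2=1 -> F1&~F2 -> 0
  row 9 [1001]: F1=1 F2=0 -> F1&~F2 -> 1
  row 10 [1010]: F1=0 F2=1 -> F1&~F2 -> 0
  row 11 [1011]: F1=1 F2=0 -> F1&~F2 -> 1
  row 12 [1100]: F1=0 F2=1 -> F1&~F2 -> 0
  row 13 [1101]: F1=0 F2=0 -> F1&~F2 -> 0
  row 14 [1110]: F1=0 F2=1 -> F1&~F2 -> 0
  row 15 [1111]: F1=0 F2=0 -> F1&~F2 -> 0
Full result column, 4 rows per line (u,v fixed per line; w,z runs 00..11 left to right):
  rows 0-3 [u,v=00]: 1000  = hex 8
  rows 4-7 [u,v=01]: 0000  = hex 0
  rows 8-11 [u,v=10]: 0101  = hex 5
  rows 12-15 [u,v=11]: 0000  = hex 0
Counterexample vector (row 0 .. row 15) = 1000000001010000
Output column grouped in 4s = 1000 0000 0101 0000 = 0x8050
Convert to decimal digit by digit (value = value*16 + digit):
  8 -> 8
  8*16 + 0 = 128
  128*16 + 5 = 2053
  2053*16 + 0 = 32848
Decimal = 32848

32848


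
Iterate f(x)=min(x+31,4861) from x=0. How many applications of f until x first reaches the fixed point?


Step 1: x=0, cap=4861, increment=31
Step 2: x grows by 31 each step until capped at 4861; fixed point is x=4861
Step 3: iterations = ceil(4861/31) = 157

157


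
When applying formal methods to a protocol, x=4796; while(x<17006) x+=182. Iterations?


Step 1: x goes from 4796 toward 17006 by 182; the body runs while x<17006, so iterations = ceil((bound-start)/step)
Step 2: Distance=12210
Step 3: ceil(12210/182)=68

68


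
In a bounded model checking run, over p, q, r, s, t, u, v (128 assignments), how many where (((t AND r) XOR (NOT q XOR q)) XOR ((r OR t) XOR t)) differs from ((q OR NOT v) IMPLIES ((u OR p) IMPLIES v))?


F1 = (((t AND r) XOR (NOT q XOR q)) XOR ((r OR t) XOR t))
F2 = ((q OR NOT v) IMPLIES ((u OR p) IMPLIES v))
Evaluate both on each of 128 rows (bits = p,q,r,s,t,u,v):
  row 0 [0000000]: F1=1 F2=1 -> 0
  row 1 [0000001]: F1=1 F2=1 -> 0
  row 2 [0000010]: F1=1 F2=0 (differ) -> 1
  row 3 [0000011]: F1=1 F2=1 -> 0
  row 4 [0000100]: F1=1 F2=1 -> 0
  (every remaining row is evaluated the same way; all 128 results are listed next)
Full result column, 8 rows per line (p,q,r,s fixed per line; t,u,v runs 000..111 left to right):
  rows 0-7 [p,q,r,s=0000]: 00100010  (ones: 2)
  rows 8-15 [p,q,r,s=0001]: 00100010  (ones: 2)
  rows 16-23 [p,q,r,s=0010]: 11011101  (ones: 6)
  rows 24-31 [p,q,r,s=0011]: 11011101  (ones: 6)
  rows 32-39 [p,q,r,s=0100]: 00100010  (ones: 2)
  rows 40-47 [p,q,r,s=0101]: 00100010  (ones: 2)
  rows 48-55 [p,q,r,s=0110]: 11011101  (ones: 6)
  rows 56-63 [p,q,r,s=0111]: 11011101  (ones: 6)
  rows 64-71 [p,q,r,s=1000]: 10101010  (ones: 4)
  rows 72-79 [p,q,r,s=1001]: 10101010  (ones: 4)
  rows 80-87 [p,q,r,s=1010]: 01010101  (ones: 4)
  rows 88-95 [p,q,r,s=1011]: 01010101  (ones: 4)
  rows 96-103 [p,q,r,s=1100]: 10101010  (ones: 4)
  rows 104-111 [p,q,r,s=1101]: 10101010  (ones: 4)
  rows 112-119 [p,q,r,s=1110]: 01010101  (ones: 4)
  rows 120-127 [p,q,r,s=1111]: 01010101  (ones: 4)
Disagreements = 2+2+6+6+2+2+6+6+4+4+4+4+4+4+4+4 = 64

64


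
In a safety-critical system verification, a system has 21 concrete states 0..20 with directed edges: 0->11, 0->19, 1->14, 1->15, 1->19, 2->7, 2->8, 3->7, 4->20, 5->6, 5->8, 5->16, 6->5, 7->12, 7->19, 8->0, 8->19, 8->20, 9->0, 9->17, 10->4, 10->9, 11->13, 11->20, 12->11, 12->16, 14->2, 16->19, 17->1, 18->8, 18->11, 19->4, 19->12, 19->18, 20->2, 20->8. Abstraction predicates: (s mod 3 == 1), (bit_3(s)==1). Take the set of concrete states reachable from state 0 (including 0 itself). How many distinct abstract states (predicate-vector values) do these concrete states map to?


BFS from 0:
Concrete reachable: {0, 2, 4, 7, 8, 11, 12, 13, 16, 18, 19, 20}
Abstract via predicates (s mod 3 == 1), (bit_3(s)==1):
  (0,0) <- {0, 2, 18, 20}
  (0,1) <- {8, 11, 12}
  (1,0) <- {4, 7, 16, 19}
  (1,1) <- {13}
Distinct abstract states = 4

4


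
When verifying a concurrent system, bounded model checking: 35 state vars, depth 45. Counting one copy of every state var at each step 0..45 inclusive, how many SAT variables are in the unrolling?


BMC unrolls to depth k, creating one copy of each state var for steps 0..k.
Step count = 45 + 1 = 46 (steps 0 through 45)
Vars per step = 35
Total = 35 * 46 = 1610

1610


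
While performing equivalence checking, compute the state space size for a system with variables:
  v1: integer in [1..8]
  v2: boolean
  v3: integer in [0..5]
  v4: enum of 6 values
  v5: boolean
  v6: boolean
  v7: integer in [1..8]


State space = product of domain sizes of all variables.
Domain sizes:
  v1 (integer in [1..8]): 8
  v2 (boolean): 2
  v3 (integer in [0..5]): 6
  v4 (enum of 6 values): 6
  v5 (boolean): 2
  v6 (boolean): 2
  v7 (integer in [1..8]): 8
Product = 8 * 2 * 6 * 6 * 2 * 2 * 8 = 18432

18432


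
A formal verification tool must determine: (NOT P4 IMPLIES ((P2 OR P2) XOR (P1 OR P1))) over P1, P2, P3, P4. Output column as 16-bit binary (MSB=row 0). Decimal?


Formula: (NOT P4 IMPLIES ((P2 OR P2) XOR (P1 OR P1))) over P1, P2, P3, P4 (16 rows)
Evaluate each row (bits = P1,P2,P3,P4, MSB first):
  row 0 [0000]: (NOT 0 IMPLIES ((0 OR 0) XOR (0 OR 0))) -> 0
  row 1 [0001]: (NOT 1 IMPLIES ((0 OR 0) XOR (0 OR 0))) -> 1
  row 2 [0010]: (NOT 0 IMPLIES ((0 OR 0) XOR (0 OR 0))) -> 0
  row 3 [0011]: (NOT 1 IMPLIES ((0 OR 0) XOR (0 OR 0))) -> 1
  row 4 [0100]: (NOT 0 IMPLIES ((1 OR 1) XOR (0 OR 0))) -> 1
  row 5 [0101]: (NOT 1 IMPLIES ((1 OR 1) XOR (0 OR 0))) -> 1
  row 6 [0110]: (NOT 0 IMPLIES ((1 OR 1) XOR (0 OR 0))) -> 1
  row 7 [0111]: (NOT 1 IMPLIES ((1 OR 1) XOR (0 OR 0))) -> 1
  row 8 [1000]: (NOT 0 IMPLIES ((0 OR 0) XOR (1 OR 1))) -> 1
  row 9 [1001]: (NOT 1 IMPLIES ((0 OR 0) XOR (1 OR 1))) -> 1
  row 10 [1010]: (NOT 0 IMPLIES ((0 OR 0) XOR (1 OR 1))) -> 1
  row 11 [1011]: (NOT 1 IMPLIES ((0 OR 0) XOR (1 OR 1))) -> 1
  row 12 [1100]: (NOT 0 IMPLIES ((1 OR 1) XOR (1 OR 1))) -> 0
  row 13 [1101]: (NOT 1 IMPLIES ((1 OR 1) XOR (1 OR 1))) -> 1
  row 14 [1110]: (NOT 0 IMPLIES ((1 OR 1) XOR (1 OR 1))) -> 0
  row 15 [1111]: (NOT 1 IMPLIES ((1 OR 1) XOR (1 OR 1))) -> 1
Full result column, 4 rows per line (P1,P2 fixed per line; P3,P4 runs 00..11 left to right):
  rows 0-3 [P1,P2=00]: 0101  = hex 5
  rows 4-7 [P1,P2=01]: 1111  = hex F
  rows 8-11 [P1,P2=10]: 1111  = hex F
  rows 12-15 [P1,P2=11]: 0101  = hex 5
Output column (row 0 .. row 15) = 0101111111110101
Output column grouped in 4s = 0101 1111 1111 0101 = 0x5FF5
Convert to decimal digit by digit (value = value*16 + digit):
  5 -> 5
  5*16 + 15 (F) = 95
  95*16 + 15 (F) = 1535
  1535*16 + 5 = 24565
Decimal = 24565

24565


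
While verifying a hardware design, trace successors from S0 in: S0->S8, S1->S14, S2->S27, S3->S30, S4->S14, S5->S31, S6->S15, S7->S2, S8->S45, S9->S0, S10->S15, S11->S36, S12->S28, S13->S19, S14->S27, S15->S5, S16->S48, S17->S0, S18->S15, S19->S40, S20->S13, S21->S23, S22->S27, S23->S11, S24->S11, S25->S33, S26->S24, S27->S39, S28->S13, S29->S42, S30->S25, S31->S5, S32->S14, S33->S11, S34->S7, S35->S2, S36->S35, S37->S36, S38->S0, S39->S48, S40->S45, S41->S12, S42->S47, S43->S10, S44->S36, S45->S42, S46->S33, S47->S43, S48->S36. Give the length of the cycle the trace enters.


Trace from S0 until a state repeats:
  S0 -> S8 -> S45 -> S42 -> S47 -> S43 -> S10 -> S15 -> S5 -> S31 -> S5
S5 first seen at step 8, revisited at step 10.
Cycle length = 10 - 8 = 2

2


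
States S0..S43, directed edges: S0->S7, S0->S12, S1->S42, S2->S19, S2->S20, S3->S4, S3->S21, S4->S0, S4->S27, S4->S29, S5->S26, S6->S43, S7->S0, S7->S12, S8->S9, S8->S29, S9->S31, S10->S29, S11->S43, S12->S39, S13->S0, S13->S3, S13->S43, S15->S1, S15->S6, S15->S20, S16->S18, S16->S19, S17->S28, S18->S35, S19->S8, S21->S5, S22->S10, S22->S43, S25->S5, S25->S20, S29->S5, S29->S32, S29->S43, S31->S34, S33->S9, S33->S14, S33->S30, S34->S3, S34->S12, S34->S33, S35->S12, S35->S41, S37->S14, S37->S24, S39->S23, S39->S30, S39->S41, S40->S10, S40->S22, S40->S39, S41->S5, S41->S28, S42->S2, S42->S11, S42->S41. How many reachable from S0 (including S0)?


BFS from S0:
  layer 0: {S0}
  layer 1: {S7, S12}
  layer 2: {S39}
  layer 3: {S23, S30, S41}
  layer 4: {S5, S28}
  layer 5: {S26}
Reachable set: {S0, S5, S7, S12, S23, S26, S28, S30, S39, S41}
Count = 10

10


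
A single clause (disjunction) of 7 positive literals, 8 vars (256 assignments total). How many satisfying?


Step 1: Total=2^8=256
Step 2: Unsat when all 7 false: 2^1=2
Step 3: Sat=256-2=254

254


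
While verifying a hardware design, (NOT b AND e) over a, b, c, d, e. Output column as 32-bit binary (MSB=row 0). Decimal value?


Formula: (NOT b AND e) over a, b, c, d, e (32 rows)
Evaluate each row (bits = a,b,c,d,e, MSB first):
  row 0 [00000]: (NOT 0 AND 0) -> 0
  row 1 [00001]: (NOT 0 AND 1) -> 1
  row 2 [00010]: (NOT 0 AND 0) -> 0
  row 3 [00011]: (NOT 0 AND 1) -> 1
  row 4 [00100]: (NOT 0 AND 0) -> 0
  row 5 [00101]: (NOT 0 AND 1) -> 1
  row 6 [00110]: (NOT 0 AND 0) -> 0
  row 7 [00111]: (NOT 0 AND 1) -> 1
  row 8 [01000]: (NOT 1 AND 0) -> 0
  row 9 [01001]: (NOT 1 AND 1) -> 0
  row 10 [01010]: (NOT 1 AND 0) -> 0
  row 11 [01011]: (NOT 1 AND 1) -> 0
  row 12 [01100]: (NOT 1 AND 0) -> 0
  row 13 [01101]: (NOT 1 AND 1) -> 0
  row 14 [01110]: (NOT 1 AND 0) -> 0
  row 15 [01111]: (NOT 1 AND 1) -> 0
  row 16 [10000]: (NOT 0 AND 0) -> 0
  row 17 [10001]: (NOT 0 AND 1) -> 1
  row 18 [10010]: (NOT 0 AND 0) -> 0
  row 19 [10011]: (NOT 0 AND 1) -> 1
  row 20 [10100]: (NOT 0 AND 0) -> 0
  row 21 [10101]: (NOT 0 AND 1) -> 1
  row 22 [10110]: (NOT 0 AND 0) -> 0
  row 23 [10111]: (NOT 0 AND 1) -> 1
  row 24 [11000]: (NOT 1 AND 0) -> 0
  row 25 [11001]: (NOT 1 AND 1) -> 0
  row 26 [11010]: (NOT 1 AND 0) -> 0
  row 27 [11011]: (NOT 1 AND 1) -> 0
  row 28 [11100]: (NOT 1 AND 0) -> 0
  row 29 [11101]: (NOT 1 AND 1) -> 0
  row 30 [11110]: (NOT 1 AND 0) -> 0
  row 31 [11111]: (NOT 1 AND 1) -> 0
Full result column, 4 rows per line (a,b,c fixed per line; d,e runs 00..11 left to right):
  rows 0-3 [a,b,c=000]: 0101  = hex 5
  rows 4-7 [a,b,c=001]: 0101  = hex 5
  rows 8-11 [a,b,c=010]: 0000  = hex 0
  rows 12-15 [a,b,c=011]: 0000  = hex 0
  rows 16-19 [a,b,c=100]: 0101  = hex 5
  rows 20-23 [a,b,c=101]: 0101  = hex 5
  rows 24-27 [a,b,c=110]: 0000  = hex 0
  rows 28-31 [a,b,c=111]: 0000  = hex 0
Output column (row 0 .. row 31) = 01010101000000000101010100000000
Output column grouped in 4s = 0101 0101 0000 0000 0101 0101 0000 0000 = 0x55005500
Convert to decimal digit by digit (value = value*16 + digit):
  5 -> 5
  5*16 + 5 = 85
  85*16 + 0 = 1360
  1360*16 + 0 = 21760
  21760*16 + 5 = 348165
  348165*16 + 5 = 5570645
  5570645*16 + 0 = 89130320
  89130320*16 + 0 = 1426085120
Decimal = 1426085120

1426085120


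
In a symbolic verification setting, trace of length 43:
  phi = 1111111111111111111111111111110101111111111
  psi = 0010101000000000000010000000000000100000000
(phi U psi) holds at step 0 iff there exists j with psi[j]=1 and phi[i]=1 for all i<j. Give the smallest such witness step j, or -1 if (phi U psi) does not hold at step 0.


(phi U psi) at 0: need smallest j with psi[j]=1 and phi[i]=1 for all i in [0,j).
Scan from step 0:
  step 0: phi=1, psi=0 -> continue
  step 1: phi=1, psi=0 -> continue
  step 2: psi=1 and phi held for [0,2) -> witness found
Witness step = 2

2


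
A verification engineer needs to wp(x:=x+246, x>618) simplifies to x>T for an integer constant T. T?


Formula: wp(x:=E, P) = P[E/x] (substitute E for x in postcondition)
Step 1: Postcondition: x>618
Step 2: Substitute x+246 for x: x+246>618
Step 3: Solve for x: x > 618-246 = 372

372


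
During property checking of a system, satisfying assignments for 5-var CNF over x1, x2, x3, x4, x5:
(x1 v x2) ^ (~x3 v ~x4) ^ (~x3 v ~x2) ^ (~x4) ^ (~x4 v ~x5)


CNF with 5 clauses over 5 vars (32 assignments).
An assignment satisfies CNF iff every clause has >=1 true literal.
Check each row (bits = x1,x2,x3,x4,x5; clause T/F shown):
  row 0 [00000]: clauses=FTTTT -> 0
  row 1 [00001]: clauses=FTTTT -> 0
  row 2 [00010]: clauses=FTTFT -> 0
  row 3 [00011]: clauses=FTTFF -> 0
  row 4 [00100]: clauses=FTTTT -> 0
  row 5 [00101]: clauses=FTTTT -> 0
  row 6 [00110]: clauses=FFTFT -> 0
  row 7 [00111]: clauses=FFTFF -> 0
  row 8 [01000]: clauses=TTTTT -> 1
  row 9 [01001]: clauses=TTTTT -> 1
  row 10 [01010]: clauses=TTTFT -> 0
  row 11 [01011]: clauses=TTTFF -> 0
  row 12 [01100]: clauses=TTFTT -> 0
  row 13 [01101]: clauses=TTFTT -> 0
  row 14 [01110]: clauses=TFFFT -> 0
  row 15 [01111]: clauses=TFFFF -> 0
  row 16 [10000]: clauses=TTTTT -> 1
  row 17 [10001]: clauses=TTTTT -> 1
  row 18 [10010]: clauses=TTTFT -> 0
  row 19 [10011]: clauses=TTTFF -> 0
  row 20 [10100]: clauses=TTTTT -> 1
  row 21 [10101]: clauses=TTTTT -> 1
  row 22 [10110]: clauses=TFTFT -> 0
  row 23 [10111]: clauses=TFTFF -> 0
  row 24 [11000]: clauses=TTTTT -> 1
  row 25 [11001]: clauses=TTTTT -> 1
  row 26 [11010]: clauses=TTTFT -> 0
  row 27 [11011]: clauses=TTTFF -> 0
  row 28 [11100]: clauses=TTFTT -> 0
  row 29 [11101]: clauses=TTFTT -> 0
  row 30 [11110]: clauses=TFFFT -> 0
  row 31 [11111]: clauses=TFFFF -> 0
Full result column, 8 rows per line (x1,x2 fixed per line; x3,x4,x5 runs 000..111 left to right):
  rows 0-7 [x1,x2=00]: 00000000  (ones: 0)
  rows 8-15 [x1,x2=01]: 11000000  (ones: 2)
  rows 16-23 [x1,x2=10]: 11001100  (ones: 4)
  rows 24-31 [x1,x2=11]: 11000000  (ones: 2)
Satisfying assignments = 0+2+4+2 = 8

8


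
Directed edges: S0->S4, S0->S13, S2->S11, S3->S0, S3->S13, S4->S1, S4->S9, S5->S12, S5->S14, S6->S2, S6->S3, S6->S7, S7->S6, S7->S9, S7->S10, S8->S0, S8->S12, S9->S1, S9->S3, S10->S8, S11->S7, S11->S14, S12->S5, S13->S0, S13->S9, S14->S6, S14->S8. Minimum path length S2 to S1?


BFS layer-by-layer from S2:
  dist 0: {S2}
  dist 1: {S11}
  dist 2: {S7, S14}
  dist 3: {S6, S8, S9, S10}
  dist 4: {S0, S1, S3, S12}
  -> S1 reached at distance 4
Shortest path length = 4

4


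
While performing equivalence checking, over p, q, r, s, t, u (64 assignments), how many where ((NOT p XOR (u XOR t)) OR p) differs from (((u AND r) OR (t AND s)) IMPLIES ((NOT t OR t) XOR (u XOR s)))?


F1 = ((NOT p XOR (u XOR t)) OR p)
F2 = (((u AND r) OR (t AND s)) IMPLIES ((NOT t OR t) XOR (u XOR s)))
Evaluate both on each of 64 rows (bits = p,q,r,s,t,u):
  row 0 [000000]: F1=1 F2=1 -> 0
  row 1 [000001]: F1=0 F2=1 (differ) -> 1
  row 2 [000010]: F1=0 F2=1 (differ) -> 1
  row 3 [000011]: F1=1 F2=1 -> 0
  row 4 [000100]: F1=1 F2=1 -> 0
  (every remaining row is evaluated the same way; all 64 results are listed next)
Full result column, 8 rows per line (p,q,r fixed per line; s,t,u runs 000..111 left to right):
  rows 0-7 [p,q,r=000]: 01100100  (ones: 3)
  rows 8-15 [p,q,r=001]: 00110100  (ones: 3)
  rows 16-23 [p,q,r=010]: 01100100  (ones: 3)
  rows 24-31 [p,q,r=011]: 00110100  (ones: 3)
  rows 32-39 [p,q,r=100]: 00000010  (ones: 1)
  rows 40-47 [p,q,r=101]: 01010010  (ones: 3)
  rows 48-55 [p,q,r=110]: 00000010  (ones: 1)
  rows 56-63 [p,q,r=111]: 01010010  (ones: 3)
Disagreements = 3+3+3+3+1+3+1+3 = 20

20


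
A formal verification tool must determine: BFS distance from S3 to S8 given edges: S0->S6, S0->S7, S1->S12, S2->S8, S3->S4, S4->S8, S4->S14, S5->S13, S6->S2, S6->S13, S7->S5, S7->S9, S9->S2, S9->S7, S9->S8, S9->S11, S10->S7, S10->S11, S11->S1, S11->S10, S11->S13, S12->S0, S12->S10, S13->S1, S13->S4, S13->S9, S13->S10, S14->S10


BFS layer-by-layer from S3:
  dist 0: {S3}
  dist 1: {S4}
  dist 2: {S8, S14}
  -> S8 reached at distance 2
Shortest path length = 2

2


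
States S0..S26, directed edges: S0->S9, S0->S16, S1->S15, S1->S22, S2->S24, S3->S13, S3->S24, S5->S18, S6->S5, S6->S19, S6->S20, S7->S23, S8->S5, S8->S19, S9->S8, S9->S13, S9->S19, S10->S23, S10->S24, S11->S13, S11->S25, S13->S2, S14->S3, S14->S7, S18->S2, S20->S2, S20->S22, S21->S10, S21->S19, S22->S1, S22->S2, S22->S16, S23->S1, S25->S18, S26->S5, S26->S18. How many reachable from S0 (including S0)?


BFS from S0:
  layer 0: {S0}
  layer 1: {S9, S16}
  layer 2: {S8, S13, S19}
  layer 3: {S2, S5}
  layer 4: {S18, S24}
Reachable set: {S0, S2, S5, S8, S9, S13, S16, S18, S19, S24}
Count = 10

10


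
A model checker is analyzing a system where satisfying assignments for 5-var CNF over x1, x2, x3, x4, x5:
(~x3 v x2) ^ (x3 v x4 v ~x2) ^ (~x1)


CNF with 3 clauses over 5 vars (32 assignments).
An assignment satisfies CNF iff every clause has >=1 true literal.
Check each row (bits = x1,x2,x3,x4,x5; clause T/F shown):
  row 0 [00000]: clauses=TTT -> 1
  row 1 [00001]: clauses=TTT -> 1
  row 2 [00010]: clauses=TTT -> 1
  row 3 [00011]: clauses=TTT -> 1
  row 4 [00100]: clauses=FTT -> 0
  row 5 [00101]: clauses=FTT -> 0
  row 6 [00110]: clauses=FTT -> 0
  row 7 [00111]: clauses=FTT -> 0
  row 8 [01000]: clauses=TFT -> 0
  row 9 [01001]: clauses=TFT -> 0
  row 10 [01010]: clauses=TTT -> 1
  row 11 [01011]: clauses=TTT -> 1
  row 12 [01100]: clauses=TTT -> 1
  row 13 [01101]: clauses=TTT -> 1
  row 14 [01110]: clauses=TTT -> 1
  row 15 [01111]: clauses=TTT -> 1
  row 16 [10000]: clauses=TTF -> 0
  row 17 [10001]: clauses=TTF -> 0
  row 18 [10010]: clauses=TTF -> 0
  row 19 [10011]: clauses=TTF -> 0
  row 20 [10100]: clauses=FTF -> 0
  row 21 [10101]: clauses=FTF -> 0
  row 22 [10110]: clauses=FTF -> 0
  row 23 [10111]: clauses=FTF -> 0
  row 24 [11000]: clauses=TFF -> 0
  row 25 [11001]: clauses=TFF -> 0
  row 26 [11010]: clauses=TTF -> 0
  row 27 [11011]: clauses=TTF -> 0
  row 28 [11100]: clauses=TTF -> 0
  row 29 [11101]: clauses=TTF -> 0
  row 30 [11110]: clauses=TTF -> 0
  row 31 [11111]: clauses=TTF -> 0
Full result column, 8 rows per line (x1,x2 fixed per line; x3,x4,x5 runs 000..111 left to right):
  rows 0-7 [x1,x2=00]: 11110000  (ones: 4)
  rows 8-15 [x1,x2=01]: 00111111  (ones: 6)
  rows 16-23 [x1,x2=10]: 00000000  (ones: 0)
  rows 24-31 [x1,x2=11]: 00000000  (ones: 0)
Satisfying assignments = 4+6+0+0 = 10

10


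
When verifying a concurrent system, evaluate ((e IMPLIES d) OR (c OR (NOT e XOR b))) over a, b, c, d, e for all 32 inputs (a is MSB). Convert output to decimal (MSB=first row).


Formula: ((e IMPLIES d) OR (c OR (NOT e XOR b))) over a, b, c, d, e (32 rows)
Evaluate each row (bits = a,b,c,d,e, MSB first):
  row 0 [00000]: ((0 IMPLIES 0) OR (0 OR (NOT 0 XOR 0))) -> 1
  row 1 [00001]: ((1 IMPLIES 0) OR (0 OR (NOT 1 XOR 0))) -> 0
  row 2 [00010]: ((0 IMPLIES 1) OR (0 OR (NOT 0 XOR 0))) -> 1
  row 3 [00011]: ((1 IMPLIES 1) OR (0 OR (NOT 1 XOR 0))) -> 1
  row 4 [00100]: ((0 IMPLIES 0) OR (1 OR (NOT 0 XOR 0))) -> 1
  row 5 [00101]: ((1 IMPLIES 0) OR (1 OR (NOT 1 XOR 0))) -> 1
  row 6 [00110]: ((0 IMPLIES 1) OR (1 OR (NOT 0 XOR 0))) -> 1
  row 7 [00111]: ((1 IMPLIES 1) OR (1 OR (NOT 1 XOR 0))) -> 1
  row 8 [01000]: ((0 IMPLIES 0) OR (0 OR (NOT 0 XOR 1))) -> 1
  row 9 [01001]: ((1 IMPLIES 0) OR (0 OR (NOT 1 XOR 1))) -> 1
  row 10 [01010]: ((0 IMPLIES 1) OR (0 OR (NOT 0 XOR 1))) -> 1
  row 11 [01011]: ((1 IMPLIES 1) OR (0 OR (NOT 1 XOR 1))) -> 1
  row 12 [01100]: ((0 IMPLIES 0) OR (1 OR (NOT 0 XOR 1))) -> 1
  row 13 [01101]: ((1 IMPLIES 0) OR (1 OR (NOT 1 XOR 1))) -> 1
  row 14 [01110]: ((0 IMPLIES 1) OR (1 OR (NOT 0 XOR 1))) -> 1
  row 15 [01111]: ((1 IMPLIES 1) OR (1 OR (NOT 1 XOR 1))) -> 1
  row 16 [10000]: ((0 IMPLIES 0) OR (0 OR (NOT 0 XOR 0))) -> 1
  row 17 [10001]: ((1 IMPLIES 0) OR (0 OR (NOT 1 XOR 0))) -> 0
  row 18 [10010]: ((0 IMPLIES 1) OR (0 OR (NOT 0 XOR 0))) -> 1
  row 19 [10011]: ((1 IMPLIES 1) OR (0 OR (NOT 1 XOR 0))) -> 1
  row 20 [10100]: ((0 IMPLIES 0) OR (1 OR (NOT 0 XOR 0))) -> 1
  row 21 [10101]: ((1 IMPLIES 0) OR (1 OR (NOT 1 XOR 0))) -> 1
  row 22 [10110]: ((0 IMPLIES 1) OR (1 OR (NOT 0 XOR 0))) -> 1
  row 23 [10111]: ((1 IMPLIES 1) OR (1 OR (NOT 1 XOR 0))) -> 1
  row 24 [11000]: ((0 IMPLIES 0) OR (0 OR (NOT 0 XOR 1))) -> 1
  row 25 [11001]: ((1 IMPLIES 0) OR (0 OR (NOT 1 XOR 1))) -> 1
  row 26 [11010]: ((0 IMPLIES 1) OR (0 OR (NOT 0 XOR 1))) -> 1
  row 27 [11011]: ((1 IMPLIES 1) OR (0 OR (NOT 1 XOR 1))) -> 1
  row 28 [11100]: ((0 IMPLIES 0) OR (1 OR (NOT 0 XOR 1))) -> 1
  row 29 [11101]: ((1 IMPLIES 0) OR (1 OR (NOT 1 XOR 1))) -> 1
  row 30 [11110]: ((0 IMPLIES 1) OR (1 OR (NOT 0 XOR 1))) -> 1
  row 31 [11111]: ((1 IMPLIES 1) OR (1 OR (NOT 1 XOR 1))) -> 1
Full result column, 4 rows per line (a,b,c fixed per line; d,e runs 00..11 left to right):
  rows 0-3 [a,b,c=000]: 1011  = hex B
  rows 4-7 [a,b,c=001]: 1111  = hex F
  rows 8-11 [a,b,c=010]: 1111  = hex F
  rows 12-15 [a,b,c=011]: 1111  = hex F
  rows 16-19 [a,b,c=100]: 1011  = hex B
  rows 20-23 [a,b,c=101]: 1111  = hex F
  rows 24-27 [a,b,c=110]: 1111  = hex F
  rows 28-31 [a,b,c=111]: 1111  = hex F
Output column (row 0 .. row 31) = 10111111111111111011111111111111
Output column grouped in 4s = 1011 1111 1111 1111 1011 1111 1111 1111 = 0xBFFFBFFF
Convert to decimal digit by digit (value = value*16 + digit):
  B -> 11
  11*16 + 15 (F) = 191
  191*16 + 15 (F) = 3071
  3071*16 + 15 (F) = 49151
  49151*16 + 11 (B) = 786427
  786427*16 + 15 (F) = 12582847
  12582847*16 + 15 (F) = 201325567
  201325567*16 + 15 (F) = 3221209087
Decimal = 3221209087

3221209087


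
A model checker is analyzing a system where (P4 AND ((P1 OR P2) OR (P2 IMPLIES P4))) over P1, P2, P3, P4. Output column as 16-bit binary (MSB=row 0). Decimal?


Formula: (P4 AND ((P1 OR P2) OR (P2 IMPLIES P4))) over P1, P2, P3, P4 (16 rows)
Evaluate each row (bits = P1,P2,P3,P4, MSB first):
  row 0 [0000]: (0 AND ((0 OR 0) OR (0 IMPLIES 0))) -> 0
  row 1 [0001]: (1 AND ((0 OR 0) OR (0 IMPLIES 1))) -> 1
  row 2 [0010]: (0 AND ((0 OR 0) OR (0 IMPLIES 0))) -> 0
  row 3 [0011]: (1 AND ((0 OR 0) OR (0 IMPLIES 1))) -> 1
  row 4 [0100]: (0 AND ((0 OR 1) OR (1 IMPLIES 0))) -> 0
  row 5 [0101]: (1 AND ((0 OR 1) OR (1 IMPLIES 1))) -> 1
  row 6 [0110]: (0 AND ((0 OR 1) OR (1 IMPLIES 0))) -> 0
  row 7 [0111]: (1 AND ((0 OR 1) OR (1 IMPLIES 1))) -> 1
  row 8 [1000]: (0 AND ((1 OR 0) OR (0 IMPLIES 0))) -> 0
  row 9 [1001]: (1 AND ((1 OR 0) OR (0 IMPLIES 1))) -> 1
  row 10 [1010]: (0 AND ((1 OR 0) OR (0 IMPLIES 0))) -> 0
  row 11 [1011]: (1 AND ((1 OR 0) OR (0 IMPLIES 1))) -> 1
  row 12 [1100]: (0 AND ((1 OR 1) OR (1 IMPLIES 0))) -> 0
  row 13 [1101]: (1 AND ((1 OR 1) OR (1 IMPLIES 1))) -> 1
  row 14 [1110]: (0 AND ((1 OR 1) OR (1 IMPLIES 0))) -> 0
  row 15 [1111]: (1 AND ((1 OR 1) OR (1 IMPLIES 1))) -> 1
Full result column, 4 rows per line (P1,P2 fixed per line; P3,P4 runs 00..11 left to right):
  rows 0-3 [P1,P2=00]: 0101  = hex 5
  rows 4-7 [P1,P2=01]: 0101  = hex 5
  rows 8-11 [P1,P2=10]: 0101  = hex 5
  rows 12-15 [P1,P2=11]: 0101  = hex 5
Output column (row 0 .. row 15) = 0101010101010101
Output column grouped in 4s = 0101 0101 0101 0101 = 0x5555
Convert to decimal digit by digit (value = value*16 + digit):
  5 -> 5
  5*16 + 5 = 85
  85*16 + 5 = 1365
  1365*16 + 5 = 21845
Decimal = 21845

21845
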